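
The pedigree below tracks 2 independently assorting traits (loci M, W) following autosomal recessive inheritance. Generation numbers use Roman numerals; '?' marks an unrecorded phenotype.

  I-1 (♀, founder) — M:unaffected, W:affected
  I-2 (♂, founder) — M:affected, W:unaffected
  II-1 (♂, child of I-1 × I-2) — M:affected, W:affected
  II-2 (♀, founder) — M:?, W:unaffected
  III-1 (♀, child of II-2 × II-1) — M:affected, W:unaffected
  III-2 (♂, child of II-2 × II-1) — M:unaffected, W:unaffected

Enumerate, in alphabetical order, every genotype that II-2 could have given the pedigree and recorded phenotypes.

M/I-1 un ·: Mm
M/I-2 aff ·: mm
M/II-1 aff I-1×I-2: mm
M/II-2 ? ·: Mm
M/III-1 aff II-2×II-1: mm
M/III-2 un II-2×II-1: Mm
⇒ M over [I-1,I-2,II-1,II-2,III-1,III-2]: 1 consistent
W/I-1 aff ·: ww
W/I-2 un ·: Ww
W/II-1 aff I-1×I-2: ww
W/II-2 un ·: WW|Ww
W/III-1 un II-2×II-1: Ww
W/III-2 un II-2×II-1: Ww
⇒ W over [I-1,I-2,II-1,II-2,III-1,III-2]: 2 consistent

II-2 ∈ {Mm WW, Mm Ww}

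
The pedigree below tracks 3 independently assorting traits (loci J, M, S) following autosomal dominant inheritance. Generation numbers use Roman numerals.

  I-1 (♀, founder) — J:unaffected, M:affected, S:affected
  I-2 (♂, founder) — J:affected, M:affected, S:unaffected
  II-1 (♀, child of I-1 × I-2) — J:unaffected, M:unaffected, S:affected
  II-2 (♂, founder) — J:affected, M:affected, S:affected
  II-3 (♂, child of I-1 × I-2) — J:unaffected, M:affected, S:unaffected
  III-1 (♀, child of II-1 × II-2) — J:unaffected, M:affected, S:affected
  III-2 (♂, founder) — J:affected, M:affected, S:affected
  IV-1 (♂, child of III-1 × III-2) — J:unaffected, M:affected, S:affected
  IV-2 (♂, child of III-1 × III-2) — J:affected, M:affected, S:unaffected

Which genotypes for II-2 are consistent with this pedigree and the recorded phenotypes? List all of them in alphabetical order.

II-2 ∈ {Jj MM SS, Jj MM Ss, Jj Mm SS, Jj Mm Ss}

J/I-1 un ·: jj
J/I-2 aff ·: Jj
J/II-1 un I-1×I-2: jj
J/II-2 aff ·: Jj
J/II-3 un I-1×I-2: jj
J/III-1 un II-1×II-2: jj
J/III-2 aff ·: Jj
J/IV-1 un III-1×III-2: jj
J/IV-2 aff III-1×III-2: Jj
⇒ J over [I-1,I-2,II-1,II-2,II-3,III-1,III-2,IV-1,IV-2]: 1 consistent
M/I-1 aff ·: Mm
M/I-2 aff ·: Mm
M/II-1 un I-1×I-2: mm
M/II-2 aff ·: Mm|MM
M/II-3 aff I-1×I-2: Mm|MM
M/III-1 aff II-1×II-2: Mm
M/III-2 aff ·: Mm|MM
M/IV-1 aff III-1×III-2: Mm|MM
M/IV-2 aff III-1×III-2: Mm|MM
⇒ M over [I-1,I-2,II-1,II-2,II-3,III-1,III-2,IV-1,IV-2]: 32 consistent
S/I-1 aff ·: Ss
S/I-2 un ·: ss
S/II-1 aff I-1×I-2: Ss
S/II-2 aff ·: Ss|SS
S/II-3 un I-1×I-2: ss
S/III-1 aff II-1×II-2: Ss
S/III-2 aff ·: Ss
S/IV-1 aff III-1×III-2: Ss|SS
S/IV-2 un III-1×III-2: ss
⇒ S over [I-1,I-2,II-1,II-2,II-3,III-1,III-2,IV-1,IV-2]: 4 consistent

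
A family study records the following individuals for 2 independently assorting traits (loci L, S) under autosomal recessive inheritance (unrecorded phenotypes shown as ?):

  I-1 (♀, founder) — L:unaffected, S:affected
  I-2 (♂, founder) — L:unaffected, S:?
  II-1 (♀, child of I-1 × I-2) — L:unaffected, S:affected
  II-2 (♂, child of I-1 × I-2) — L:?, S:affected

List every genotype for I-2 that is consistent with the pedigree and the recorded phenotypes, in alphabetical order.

L/I-1 un ·: LL|Ll
L/I-2 un ·: LL|Ll
L/II-1 un I-1×I-2: LL|Ll
L/II-2 ? I-1×I-2: LL|Ll|ll
⇒ L over [I-1,I-2,II-1,II-2]: 15 consistent
S/I-1 aff ·: ss
S/I-2 ? ·: Ss|ss
S/II-1 aff I-1×I-2: ss
S/II-2 aff I-1×I-2: ss
⇒ S over [I-1,I-2,II-1,II-2]: 2 consistent

I-2 ∈ {LL Ss, LL ss, Ll Ss, Ll ss}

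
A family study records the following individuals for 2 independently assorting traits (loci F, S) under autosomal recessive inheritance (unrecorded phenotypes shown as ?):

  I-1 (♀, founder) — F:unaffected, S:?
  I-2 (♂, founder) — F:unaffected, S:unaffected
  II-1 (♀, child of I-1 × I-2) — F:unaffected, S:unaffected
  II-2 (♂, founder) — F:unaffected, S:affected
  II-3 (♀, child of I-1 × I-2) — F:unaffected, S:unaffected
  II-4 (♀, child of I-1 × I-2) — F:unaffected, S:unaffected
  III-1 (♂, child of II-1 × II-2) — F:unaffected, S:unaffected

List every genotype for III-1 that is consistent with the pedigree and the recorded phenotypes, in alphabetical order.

III-1 ∈ {FF Ss, Ff Ss}

F/I-1 un ·: FF|Ff
F/I-2 un ·: FF|Ff
F/II-1 un I-1×I-2: FF|Ff
F/II-2 un ·: FF|Ff
F/II-3 un I-1×I-2: FF|Ff
F/II-4 un I-1×I-2: FF|Ff
F/III-1 un II-1×II-2: FF|Ff
⇒ F over [I-1,I-2,II-1,II-2,II-3,II-4,III-1]: 87 consistent
S/I-1 ? ·: SS|Ss|ss
S/I-2 un ·: SS|Ss
S/II-1 un I-1×I-2: SS|Ss
S/II-2 aff ·: ss
S/II-3 un I-1×I-2: SS|Ss
S/II-4 un I-1×I-2: SS|Ss
S/III-1 un II-1×II-2: Ss
⇒ S over [I-1,I-2,II-1,II-2,II-3,II-4,III-1]: 27 consistent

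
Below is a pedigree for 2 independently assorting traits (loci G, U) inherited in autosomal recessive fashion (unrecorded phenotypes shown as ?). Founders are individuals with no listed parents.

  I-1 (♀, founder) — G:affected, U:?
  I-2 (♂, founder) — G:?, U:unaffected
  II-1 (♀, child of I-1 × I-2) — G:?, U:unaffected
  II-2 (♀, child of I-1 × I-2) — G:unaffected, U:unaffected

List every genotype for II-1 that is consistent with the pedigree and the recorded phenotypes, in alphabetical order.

II-1 ∈ {Gg UU, Gg Uu, gg UU, gg Uu}

G/I-1 aff ·: gg
G/I-2 ? ·: GG|Gg
G/II-1 ? I-1×I-2: Gg|gg
G/II-2 un I-1×I-2: Gg
⇒ G over [I-1,I-2,II-1,II-2]: 3 consistent
U/I-1 ? ·: UU|Uu|uu
U/I-2 un ·: UU|Uu
U/II-1 un I-1×I-2: UU|Uu
U/II-2 un I-1×I-2: UU|Uu
⇒ U over [I-1,I-2,II-1,II-2]: 15 consistent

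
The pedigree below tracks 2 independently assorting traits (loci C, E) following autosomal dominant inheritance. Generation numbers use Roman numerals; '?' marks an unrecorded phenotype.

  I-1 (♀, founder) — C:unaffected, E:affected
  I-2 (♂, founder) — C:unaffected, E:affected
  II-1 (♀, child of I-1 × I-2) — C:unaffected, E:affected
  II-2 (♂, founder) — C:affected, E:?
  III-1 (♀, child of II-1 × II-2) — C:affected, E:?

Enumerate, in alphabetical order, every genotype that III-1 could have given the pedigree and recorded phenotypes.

III-1 ∈ {Cc EE, Cc Ee, Cc ee}

C/I-1 un ·: cc
C/I-2 un ·: cc
C/II-1 un I-1×I-2: cc
C/II-2 aff ·: Cc|CC
C/III-1 aff II-1×II-2: Cc
⇒ C over [I-1,I-2,II-1,II-2,III-1]: 2 consistent
E/I-1 aff ·: Ee|EE
E/I-2 aff ·: Ee|EE
E/II-1 aff I-1×I-2: Ee|EE
E/II-2 ? ·: ee|Ee|EE
E/III-1 ? II-1×II-2: ee|Ee|EE
⇒ E over [I-1,I-2,II-1,II-2,III-1]: 37 consistent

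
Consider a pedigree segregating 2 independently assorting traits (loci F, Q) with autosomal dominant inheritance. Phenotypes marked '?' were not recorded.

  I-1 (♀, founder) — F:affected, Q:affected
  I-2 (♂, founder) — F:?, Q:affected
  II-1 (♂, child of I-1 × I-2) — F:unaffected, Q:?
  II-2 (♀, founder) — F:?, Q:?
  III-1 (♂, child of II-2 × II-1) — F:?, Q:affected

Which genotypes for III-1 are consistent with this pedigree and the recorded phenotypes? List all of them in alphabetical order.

III-1 ∈ {Ff QQ, Ff Qq, ff QQ, ff Qq}

F/I-1 aff ·: Ff
F/I-2 ? ·: ff|Ff
F/II-1 un I-1×I-2: ff
F/II-2 ? ·: ff|Ff|FF
F/III-1 ? II-2×II-1: ff|Ff
⇒ F over [I-1,I-2,II-1,II-2,III-1]: 8 consistent
Q/I-1 aff ·: Qq|QQ
Q/I-2 aff ·: Qq|QQ
Q/II-1 ? I-1×I-2: qq|Qq|QQ
Q/II-2 ? ·: qq|Qq|QQ
Q/III-1 aff II-2×II-1: Qq|QQ
⇒ Q over [I-1,I-2,II-1,II-2,III-1]: 33 consistent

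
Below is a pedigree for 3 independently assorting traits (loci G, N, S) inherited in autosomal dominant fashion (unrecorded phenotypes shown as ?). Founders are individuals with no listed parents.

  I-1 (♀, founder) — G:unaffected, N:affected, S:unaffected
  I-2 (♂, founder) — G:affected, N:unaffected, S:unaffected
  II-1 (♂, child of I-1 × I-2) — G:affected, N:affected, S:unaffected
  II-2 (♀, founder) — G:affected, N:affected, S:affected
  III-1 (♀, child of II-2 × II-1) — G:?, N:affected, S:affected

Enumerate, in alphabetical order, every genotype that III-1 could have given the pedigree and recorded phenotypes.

G/I-1 un ·: gg
G/I-2 aff ·: Gg|GG
G/II-1 aff I-1×I-2: Gg
G/II-2 aff ·: Gg|GG
G/III-1 ? II-2×II-1: gg|Gg|GG
⇒ G over [I-1,I-2,II-1,II-2,III-1]: 10 consistent
N/I-1 aff ·: Nn|NN
N/I-2 un ·: nn
N/II-1 aff I-1×I-2: Nn
N/II-2 aff ·: Nn|NN
N/III-1 aff II-2×II-1: Nn|NN
⇒ N over [I-1,I-2,II-1,II-2,III-1]: 8 consistent
S/I-1 un ·: ss
S/I-2 un ·: ss
S/II-1 un I-1×I-2: ss
S/II-2 aff ·: Ss|SS
S/III-1 aff II-2×II-1: Ss
⇒ S over [I-1,I-2,II-1,II-2,III-1]: 2 consistent

III-1 ∈ {GG NN Ss, GG Nn Ss, Gg NN Ss, Gg Nn Ss, gg NN Ss, gg Nn Ss}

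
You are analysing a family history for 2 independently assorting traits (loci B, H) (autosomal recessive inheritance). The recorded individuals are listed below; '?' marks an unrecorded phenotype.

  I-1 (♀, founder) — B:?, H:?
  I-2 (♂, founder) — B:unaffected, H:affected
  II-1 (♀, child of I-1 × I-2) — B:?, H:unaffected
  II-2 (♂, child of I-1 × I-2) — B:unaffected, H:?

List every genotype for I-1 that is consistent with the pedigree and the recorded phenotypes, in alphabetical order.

B/I-1 ? ·: BB|Bb|bb
B/I-2 un ·: BB|Bb
B/II-1 ? I-1×I-2: BB|Bb|bb
B/II-2 un I-1×I-2: BB|Bb
⇒ B over [I-1,I-2,II-1,II-2]: 18 consistent
H/I-1 ? ·: HH|Hh
H/I-2 aff ·: hh
H/II-1 un I-1×I-2: Hh
H/II-2 ? I-1×I-2: Hh|hh
⇒ H over [I-1,I-2,II-1,II-2]: 3 consistent

I-1 ∈ {BB HH, BB Hh, Bb HH, Bb Hh, bb HH, bb Hh}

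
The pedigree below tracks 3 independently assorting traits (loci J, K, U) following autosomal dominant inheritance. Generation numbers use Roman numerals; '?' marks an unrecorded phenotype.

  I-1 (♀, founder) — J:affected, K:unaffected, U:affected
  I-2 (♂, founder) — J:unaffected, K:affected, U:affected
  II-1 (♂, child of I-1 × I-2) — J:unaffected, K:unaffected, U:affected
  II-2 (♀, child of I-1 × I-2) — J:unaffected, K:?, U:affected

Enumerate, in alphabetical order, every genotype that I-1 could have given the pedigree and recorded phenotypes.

I-1 ∈ {Jj kk UU, Jj kk Uu}

J/I-1 aff ·: Jj
J/I-2 un ·: jj
J/II-1 un I-1×I-2: jj
J/II-2 un I-1×I-2: jj
⇒ J over [I-1,I-2,II-1,II-2]: 1 consistent
K/I-1 un ·: kk
K/I-2 aff ·: Kk
K/II-1 un I-1×I-2: kk
K/II-2 ? I-1×I-2: kk|Kk
⇒ K over [I-1,I-2,II-1,II-2]: 2 consistent
U/I-1 aff ·: Uu|UU
U/I-2 aff ·: Uu|UU
U/II-1 aff I-1×I-2: Uu|UU
U/II-2 aff I-1×I-2: Uu|UU
⇒ U over [I-1,I-2,II-1,II-2]: 13 consistent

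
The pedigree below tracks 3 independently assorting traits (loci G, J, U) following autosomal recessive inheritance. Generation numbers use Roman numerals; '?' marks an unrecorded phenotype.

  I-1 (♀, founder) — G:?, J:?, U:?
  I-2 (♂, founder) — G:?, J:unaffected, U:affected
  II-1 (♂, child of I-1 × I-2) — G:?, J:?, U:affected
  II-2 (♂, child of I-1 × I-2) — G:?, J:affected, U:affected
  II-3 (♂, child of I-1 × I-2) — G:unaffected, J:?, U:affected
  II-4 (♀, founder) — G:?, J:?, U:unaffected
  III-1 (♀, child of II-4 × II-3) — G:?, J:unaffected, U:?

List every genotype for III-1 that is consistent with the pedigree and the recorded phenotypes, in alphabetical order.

III-1 ∈ {GG JJ Uu, GG JJ uu, GG Jj Uu, GG Jj uu, Gg JJ Uu, Gg JJ uu, Gg Jj Uu, Gg Jj uu, gg JJ Uu, gg JJ uu, gg Jj Uu, gg Jj uu}

G/I-1 ? ·: GG|Gg|gg
G/I-2 ? ·: GG|Gg|gg
G/II-1 ? I-1×I-2: GG|Gg|gg
G/II-2 ? I-1×I-2: GG|Gg|gg
G/II-3 un I-1×I-2: GG|Gg
G/II-4 ? ·: GG|Gg|gg
G/III-1 ? II-4×II-3: GG|Gg|gg
⇒ G over [I-1,I-2,II-1,II-2,II-3,II-4,III-1]: 261 consistent
J/I-1 ? ·: Jj|jj
J/I-2 un ·: Jj
J/II-1 ? I-1×I-2: JJ|Jj|jj
J/II-2 aff I-1×I-2: jj
J/II-3 ? I-1×I-2: JJ|Jj|jj
J/II-4 ? ·: JJ|Jj|jj
J/III-1 un II-4×II-3: JJ|Jj
⇒ J over [I-1,I-2,II-1,II-2,II-3,II-4,III-1]: 47 consistent
U/I-1 ? ·: Uu|uu
U/I-2 aff ·: uu
U/II-1 aff I-1×I-2: uu
U/II-2 aff I-1×I-2: uu
U/II-3 aff I-1×I-2: uu
U/II-4 un ·: UU|Uu
U/III-1 ? II-4×II-3: Uu|uu
⇒ U over [I-1,I-2,II-1,II-2,II-3,II-4,III-1]: 6 consistent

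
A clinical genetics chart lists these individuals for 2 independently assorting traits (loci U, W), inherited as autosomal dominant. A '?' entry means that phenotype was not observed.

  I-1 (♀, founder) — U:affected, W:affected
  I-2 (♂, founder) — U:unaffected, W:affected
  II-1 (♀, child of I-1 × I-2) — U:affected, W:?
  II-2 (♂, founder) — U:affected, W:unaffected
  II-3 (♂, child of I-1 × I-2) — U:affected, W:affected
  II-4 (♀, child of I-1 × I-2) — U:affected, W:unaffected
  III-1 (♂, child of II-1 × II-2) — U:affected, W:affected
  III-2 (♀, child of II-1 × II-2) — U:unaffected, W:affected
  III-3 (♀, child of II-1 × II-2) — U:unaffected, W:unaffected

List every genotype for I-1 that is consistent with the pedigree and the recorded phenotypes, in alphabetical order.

U/I-1 aff ·: Uu|UU
U/I-2 un ·: uu
U/II-1 aff I-1×I-2: Uu
U/II-2 aff ·: Uu
U/II-3 aff I-1×I-2: Uu
U/II-4 aff I-1×I-2: Uu
U/III-1 aff II-1×II-2: Uu|UU
U/III-2 un II-1×II-2: uu
U/III-3 un II-1×II-2: uu
⇒ U over [I-1,I-2,II-1,II-2,II-3,II-4,III-1,III-2,III-3]: 4 consistent
W/I-1 aff ·: Ww
W/I-2 aff ·: Ww
W/II-1 ? I-1×I-2: Ww
W/II-2 un ·: ww
W/II-3 aff I-1×I-2: Ww|WW
W/II-4 un I-1×I-2: ww
W/III-1 aff II-1×II-2: Ww
W/III-2 aff II-1×II-2: Ww
W/III-3 un II-1×II-2: ww
⇒ W over [I-1,I-2,II-1,II-2,II-3,II-4,III-1,III-2,III-3]: 2 consistent

I-1 ∈ {UU Ww, Uu Ww}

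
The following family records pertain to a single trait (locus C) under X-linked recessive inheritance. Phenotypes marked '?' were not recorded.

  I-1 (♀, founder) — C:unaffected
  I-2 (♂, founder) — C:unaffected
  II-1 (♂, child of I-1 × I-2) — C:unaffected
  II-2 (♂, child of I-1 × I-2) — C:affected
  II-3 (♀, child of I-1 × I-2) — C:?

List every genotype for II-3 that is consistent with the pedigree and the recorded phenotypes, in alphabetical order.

C/I-1 un ·: X^CX^c
C/I-2 un ·: X^CY
C/II-1 un I-1×I-2: X^CY
C/II-2 aff I-1×I-2: X^cY
C/II-3 ? I-1×I-2: X^CX^C|X^CX^c
⇒ C over [I-1,I-2,II-1,II-2,II-3]: 2 consistent

II-3 ∈ {X^CX^C, X^CX^c}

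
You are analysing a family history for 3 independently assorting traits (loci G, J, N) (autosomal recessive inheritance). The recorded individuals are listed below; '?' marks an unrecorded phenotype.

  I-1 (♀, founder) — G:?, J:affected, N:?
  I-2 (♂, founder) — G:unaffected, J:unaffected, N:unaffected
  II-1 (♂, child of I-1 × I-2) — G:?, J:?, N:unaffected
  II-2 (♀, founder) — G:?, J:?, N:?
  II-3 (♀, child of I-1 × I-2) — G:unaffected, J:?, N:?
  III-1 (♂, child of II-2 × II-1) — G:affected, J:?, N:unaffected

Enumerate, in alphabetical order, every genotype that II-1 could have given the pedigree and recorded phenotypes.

II-1 ∈ {Gg Jj NN, Gg Jj Nn, Gg jj NN, Gg jj Nn, gg Jj NN, gg Jj Nn, gg jj NN, gg jj Nn}

G/I-1 ? ·: GG|Gg|gg
G/I-2 un ·: GG|Gg
G/II-1 ? I-1×I-2: Gg|gg
G/II-2 ? ·: Gg|gg
G/II-3 un I-1×I-2: GG|Gg
G/III-1 aff II-2×II-1: gg
⇒ G over [I-1,I-2,II-1,II-2,II-3,III-1]: 22 consistent
J/I-1 aff ·: jj
J/I-2 un ·: JJ|Jj
J/II-1 ? I-1×I-2: Jj|jj
J/II-2 ? ·: JJ|Jj|jj
J/II-3 ? I-1×I-2: Jj|jj
J/III-1 ? II-2×II-1: JJ|Jj|jj
⇒ J over [I-1,I-2,II-1,II-2,II-3,III-1]: 29 consistent
N/I-1 ? ·: NN|Nn|nn
N/I-2 un ·: NN|Nn
N/II-1 un I-1×I-2: NN|Nn
N/II-2 ? ·: NN|Nn|nn
N/II-3 ? I-1×I-2: NN|Nn|nn
N/III-1 un II-2×II-1: NN|Nn
⇒ N over [I-1,I-2,II-1,II-2,II-3,III-1]: 82 consistent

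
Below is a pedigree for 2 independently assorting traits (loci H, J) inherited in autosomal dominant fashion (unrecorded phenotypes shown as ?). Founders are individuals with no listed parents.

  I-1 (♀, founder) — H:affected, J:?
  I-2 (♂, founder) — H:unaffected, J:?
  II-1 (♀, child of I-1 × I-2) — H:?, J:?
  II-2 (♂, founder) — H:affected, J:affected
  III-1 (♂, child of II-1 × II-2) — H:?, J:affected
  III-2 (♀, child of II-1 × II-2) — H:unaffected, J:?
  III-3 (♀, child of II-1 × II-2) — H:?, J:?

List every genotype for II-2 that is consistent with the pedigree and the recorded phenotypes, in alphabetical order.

II-2 ∈ {Hh JJ, Hh Jj}

H/I-1 aff ·: Hh|HH
H/I-2 un ·: hh
H/II-1 ? I-1×I-2: hh|Hh
H/II-2 aff ·: Hh
H/III-1 ? II-1×II-2: hh|Hh|HH
H/III-2 un II-1×II-2: hh
H/III-3 ? II-1×II-2: hh|Hh|HH
⇒ H over [I-1,I-2,II-1,II-2,III-1,III-2,III-3]: 22 consistent
J/I-1 ? ·: jj|Jj|JJ
J/I-2 ? ·: jj|Jj|JJ
J/II-1 ? I-1×I-2: jj|Jj|JJ
J/II-2 aff ·: Jj|JJ
J/III-1 aff II-1×II-2: Jj|JJ
J/III-2 ? II-1×II-2: jj|Jj|JJ
J/III-3 ? II-1×II-2: jj|Jj|JJ
⇒ J over [I-1,I-2,II-1,II-2,III-1,III-2,III-3]: 238 consistent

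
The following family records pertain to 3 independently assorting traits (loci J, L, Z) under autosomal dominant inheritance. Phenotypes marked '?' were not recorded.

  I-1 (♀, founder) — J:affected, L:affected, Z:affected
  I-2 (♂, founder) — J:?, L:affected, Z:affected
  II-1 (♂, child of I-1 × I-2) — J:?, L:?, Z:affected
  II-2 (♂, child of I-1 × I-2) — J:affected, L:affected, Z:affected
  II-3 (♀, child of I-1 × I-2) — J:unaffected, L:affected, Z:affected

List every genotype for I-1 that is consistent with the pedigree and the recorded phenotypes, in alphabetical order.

J/I-1 aff ·: Jj
J/I-2 ? ·: jj|Jj
J/II-1 ? I-1×I-2: jj|Jj|JJ
J/II-2 aff I-1×I-2: Jj|JJ
J/II-3 un I-1×I-2: jj
⇒ J over [I-1,I-2,II-1,II-2,II-3]: 8 consistent
L/I-1 aff ·: Ll|LL
L/I-2 aff ·: Ll|LL
L/II-1 ? I-1×I-2: ll|Ll|LL
L/II-2 aff I-1×I-2: Ll|LL
L/II-3 aff I-1×I-2: Ll|LL
⇒ L over [I-1,I-2,II-1,II-2,II-3]: 29 consistent
Z/I-1 aff ·: Zz|ZZ
Z/I-2 aff ·: Zz|ZZ
Z/II-1 aff I-1×I-2: Zz|ZZ
Z/II-2 aff I-1×I-2: Zz|ZZ
Z/II-3 aff I-1×I-2: Zz|ZZ
⇒ Z over [I-1,I-2,II-1,II-2,II-3]: 25 consistent

I-1 ∈ {Jj LL ZZ, Jj LL Zz, Jj Ll ZZ, Jj Ll Zz}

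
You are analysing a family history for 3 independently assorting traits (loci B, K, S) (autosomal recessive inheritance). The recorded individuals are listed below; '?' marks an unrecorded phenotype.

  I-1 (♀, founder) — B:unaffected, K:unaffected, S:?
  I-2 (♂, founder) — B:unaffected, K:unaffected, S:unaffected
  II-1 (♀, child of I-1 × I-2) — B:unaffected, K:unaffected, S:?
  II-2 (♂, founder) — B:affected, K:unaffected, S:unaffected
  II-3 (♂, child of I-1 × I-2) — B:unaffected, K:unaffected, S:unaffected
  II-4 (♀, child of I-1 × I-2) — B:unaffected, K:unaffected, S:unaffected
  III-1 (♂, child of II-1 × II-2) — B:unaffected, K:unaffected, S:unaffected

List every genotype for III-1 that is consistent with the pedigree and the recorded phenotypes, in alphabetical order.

III-1 ∈ {Bb KK SS, Bb KK Ss, Bb Kk SS, Bb Kk Ss}

B/I-1 un ·: BB|Bb
B/I-2 un ·: BB|Bb
B/II-1 un I-1×I-2: BB|Bb
B/II-2 aff ·: bb
B/II-3 un I-1×I-2: BB|Bb
B/II-4 un I-1×I-2: BB|Bb
B/III-1 un II-1×II-2: Bb
⇒ B over [I-1,I-2,II-1,II-2,II-3,II-4,III-1]: 25 consistent
K/I-1 un ·: KK|Kk
K/I-2 un ·: KK|Kk
K/II-1 un I-1×I-2: KK|Kk
K/II-2 un ·: KK|Kk
K/II-3 un I-1×I-2: KK|Kk
K/II-4 un I-1×I-2: KK|Kk
K/III-1 un II-1×II-2: KK|Kk
⇒ K over [I-1,I-2,II-1,II-2,II-3,II-4,III-1]: 87 consistent
S/I-1 ? ·: SS|Ss|ss
S/I-2 un ·: SS|Ss
S/II-1 ? I-1×I-2: SS|Ss|ss
S/II-2 un ·: SS|Ss
S/II-3 un I-1×I-2: SS|Ss
S/II-4 un I-1×I-2: SS|Ss
S/III-1 un II-1×II-2: SS|Ss
⇒ S over [I-1,I-2,II-1,II-2,II-3,II-4,III-1]: 105 consistent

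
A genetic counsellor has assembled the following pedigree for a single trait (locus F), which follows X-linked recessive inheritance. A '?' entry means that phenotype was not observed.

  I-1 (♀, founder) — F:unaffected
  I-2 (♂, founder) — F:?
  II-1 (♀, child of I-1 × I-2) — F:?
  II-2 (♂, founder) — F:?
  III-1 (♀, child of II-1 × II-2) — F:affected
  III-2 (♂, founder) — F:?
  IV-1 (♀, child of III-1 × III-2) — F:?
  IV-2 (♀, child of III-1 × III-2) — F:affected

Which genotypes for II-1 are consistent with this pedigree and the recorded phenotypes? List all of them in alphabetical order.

F/I-1 un ·: X^FX^F|X^FX^f
F/I-2 ? ·: X^FY|X^fY
F/II-1 ? I-1×I-2: X^FX^f|X^fX^f
F/II-2 ? ·: X^fY
F/III-1 aff II-1×II-2: X^fX^f
F/III-2 ? ·: X^fY
F/IV-1 ? III-1×III-2: X^fX^f
F/IV-2 aff III-1×III-2: X^fX^f
⇒ F over [I-1,I-2,II-1,II-2,III-1,III-2,IV-1,IV-2]: 4 consistent

II-1 ∈ {X^FX^f, X^fX^f}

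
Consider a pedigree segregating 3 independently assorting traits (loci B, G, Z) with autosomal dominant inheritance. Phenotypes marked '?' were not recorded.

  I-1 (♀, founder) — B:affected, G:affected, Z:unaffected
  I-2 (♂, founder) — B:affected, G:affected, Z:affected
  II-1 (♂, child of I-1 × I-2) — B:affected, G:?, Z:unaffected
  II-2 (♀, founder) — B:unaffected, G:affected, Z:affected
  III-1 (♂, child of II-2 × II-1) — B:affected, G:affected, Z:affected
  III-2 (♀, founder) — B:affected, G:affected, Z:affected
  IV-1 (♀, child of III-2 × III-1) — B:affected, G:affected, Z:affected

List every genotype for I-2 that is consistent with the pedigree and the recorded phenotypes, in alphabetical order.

B/I-1 aff ·: Bb|BB
B/I-2 aff ·: Bb|BB
B/II-1 aff I-1×I-2: Bb|BB
B/II-2 un ·: bb
B/III-1 aff II-2×II-1: Bb
B/III-2 aff ·: Bb|BB
B/IV-1 aff III-2×III-1: Bb|BB
⇒ B over [I-1,I-2,II-1,II-2,III-1,III-2,IV-1]: 28 consistent
G/I-1 aff ·: Gg|GG
G/I-2 aff ·: Gg|GG
G/II-1 ? I-1×I-2: gg|Gg|GG
G/II-2 aff ·: Gg|GG
G/III-1 aff II-2×II-1: Gg|GG
G/III-2 aff ·: Gg|GG
G/IV-1 aff III-2×III-1: Gg|GG
⇒ G over [I-1,I-2,II-1,II-2,III-1,III-2,IV-1]: 90 consistent
Z/I-1 un ·: zz
Z/I-2 aff ·: Zz
Z/II-1 un I-1×I-2: zz
Z/II-2 aff ·: Zz|ZZ
Z/III-1 aff II-2×II-1: Zz
Z/III-2 aff ·: Zz|ZZ
Z/IV-1 aff III-2×III-1: Zz|ZZ
⇒ Z over [I-1,I-2,II-1,II-2,III-1,III-2,IV-1]: 8 consistent

I-2 ∈ {BB GG Zz, BB Gg Zz, Bb GG Zz, Bb Gg Zz}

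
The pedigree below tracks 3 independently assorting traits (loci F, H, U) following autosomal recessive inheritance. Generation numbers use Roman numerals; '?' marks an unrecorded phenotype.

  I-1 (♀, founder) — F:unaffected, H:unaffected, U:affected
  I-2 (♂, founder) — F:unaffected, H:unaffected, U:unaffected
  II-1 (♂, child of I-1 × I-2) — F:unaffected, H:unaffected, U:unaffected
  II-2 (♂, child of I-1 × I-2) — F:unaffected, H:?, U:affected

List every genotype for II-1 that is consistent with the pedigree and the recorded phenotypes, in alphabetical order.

F/I-1 un ·: FF|Ff
F/I-2 un ·: FF|Ff
F/II-1 un I-1×I-2: FF|Ff
F/II-2 un I-1×I-2: FF|Ff
⇒ F over [I-1,I-2,II-1,II-2]: 13 consistent
H/I-1 un ·: HH|Hh
H/I-2 un ·: HH|Hh
H/II-1 un I-1×I-2: HH|Hh
H/II-2 ? I-1×I-2: HH|Hh|hh
⇒ H over [I-1,I-2,II-1,II-2]: 15 consistent
U/I-1 aff ·: uu
U/I-2 un ·: Uu
U/II-1 un I-1×I-2: Uu
U/II-2 aff I-1×I-2: uu
⇒ U over [I-1,I-2,II-1,II-2]: 1 consistent

II-1 ∈ {FF HH Uu, FF Hh Uu, Ff HH Uu, Ff Hh Uu}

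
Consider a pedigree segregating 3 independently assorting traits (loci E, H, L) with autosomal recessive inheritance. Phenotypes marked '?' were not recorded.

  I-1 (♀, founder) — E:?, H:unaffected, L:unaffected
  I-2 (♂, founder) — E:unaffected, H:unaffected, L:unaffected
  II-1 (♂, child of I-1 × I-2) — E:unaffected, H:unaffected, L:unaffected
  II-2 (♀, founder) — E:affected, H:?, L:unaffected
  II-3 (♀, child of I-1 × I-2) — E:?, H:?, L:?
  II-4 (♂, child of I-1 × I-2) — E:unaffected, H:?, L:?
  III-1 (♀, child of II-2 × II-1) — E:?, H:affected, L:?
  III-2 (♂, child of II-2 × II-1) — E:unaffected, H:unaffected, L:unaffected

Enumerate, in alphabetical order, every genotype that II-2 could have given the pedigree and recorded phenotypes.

II-2 ∈ {ee Hh LL, ee Hh Ll, ee hh LL, ee hh Ll}

E/I-1 ? ·: EE|Ee|ee
E/I-2 un ·: EE|Ee
E/II-1 un I-1×I-2: EE|Ee
E/II-2 aff ·: ee
E/II-3 ? I-1×I-2: EE|Ee|ee
E/II-4 un I-1×I-2: EE|Ee
E/III-1 ? II-2×II-1: Ee|ee
E/III-2 un II-2×II-1: Ee
⇒ E over [I-1,I-2,II-1,II-2,II-3,II-4,III-1,III-2]: 49 consistent
H/I-1 un ·: HH|Hh
H/I-2 un ·: HH|Hh
H/II-1 un I-1×I-2: Hh
H/II-2 ? ·: Hh|hh
H/II-3 ? I-1×I-2: HH|Hh|hh
H/II-4 ? I-1×I-2: HH|Hh|hh
H/III-1 aff II-2×II-1: hh
H/III-2 un II-2×II-1: HH|Hh
⇒ H over [I-1,I-2,II-1,II-2,II-3,II-4,III-1,III-2]: 51 consistent
L/I-1 un ·: LL|Ll
L/I-2 un ·: LL|Ll
L/II-1 un I-1×I-2: LL|Ll
L/II-2 un ·: LL|Ll
L/II-3 ? I-1×I-2: LL|Ll|ll
L/II-4 ? I-1×I-2: LL|Ll|ll
L/III-1 ? II-2×II-1: LL|Ll|ll
L/III-2 un II-2×II-1: LL|Ll
⇒ L over [I-1,I-2,II-1,II-2,II-3,II-4,III-1,III-2]: 260 consistent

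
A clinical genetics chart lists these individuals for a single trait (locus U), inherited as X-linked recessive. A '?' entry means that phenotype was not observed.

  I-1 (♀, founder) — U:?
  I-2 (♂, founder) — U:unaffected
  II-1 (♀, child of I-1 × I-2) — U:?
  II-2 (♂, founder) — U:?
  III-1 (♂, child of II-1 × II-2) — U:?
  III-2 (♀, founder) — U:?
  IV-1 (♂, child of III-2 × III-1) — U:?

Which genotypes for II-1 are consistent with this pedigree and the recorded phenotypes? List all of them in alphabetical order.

U/I-1 ? ·: X^UX^U|X^UX^u|X^uX^u
U/I-2 un ·: X^UY
U/II-1 ? I-1×I-2: X^UX^U|X^UX^u
U/II-2 ? ·: X^UY|X^uY
U/III-1 ? II-1×II-2: X^UY|X^uY
U/III-2 ? ·: X^UX^U|X^UX^u|X^uX^u
U/IV-1 ? III-2×III-1: X^UY|X^uY
⇒ U over [I-1,I-2,II-1,II-2,III-1,III-2,IV-1]: 48 consistent

II-1 ∈ {X^UX^U, X^UX^u}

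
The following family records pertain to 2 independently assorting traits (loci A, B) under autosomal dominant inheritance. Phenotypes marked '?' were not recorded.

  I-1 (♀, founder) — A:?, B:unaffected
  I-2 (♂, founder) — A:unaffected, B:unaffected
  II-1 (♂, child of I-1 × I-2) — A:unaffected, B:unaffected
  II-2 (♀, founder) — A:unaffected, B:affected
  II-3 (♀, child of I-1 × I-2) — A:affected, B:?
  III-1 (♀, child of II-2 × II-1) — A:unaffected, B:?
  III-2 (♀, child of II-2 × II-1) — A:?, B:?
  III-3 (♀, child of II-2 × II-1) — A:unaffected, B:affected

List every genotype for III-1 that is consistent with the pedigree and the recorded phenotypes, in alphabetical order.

A/I-1 ? ·: Aa
A/I-2 un ·: aa
A/II-1 un I-1×I-2: aa
A/II-2 un ·: aa
A/II-3 aff I-1×I-2: Aa
A/III-1 un II-2×II-1: aa
A/III-2 ? II-2×II-1: aa
A/III-3 un II-2×II-1: aa
⇒ A over [I-1,I-2,II-1,II-2,II-3,III-1,III-2,III-3]: 1 consistent
B/I-1 un ·: bb
B/I-2 un ·: bb
B/II-1 un I-1×I-2: bb
B/II-2 aff ·: Bb|BB
B/II-3 ? I-1×I-2: bb
B/III-1 ? II-2×II-1: bb|Bb
B/III-2 ? II-2×II-1: bb|Bb
B/III-3 aff II-2×II-1: Bb
⇒ B over [I-1,I-2,II-1,II-2,II-3,III-1,III-2,III-3]: 5 consistent

III-1 ∈ {aa Bb, aa bb}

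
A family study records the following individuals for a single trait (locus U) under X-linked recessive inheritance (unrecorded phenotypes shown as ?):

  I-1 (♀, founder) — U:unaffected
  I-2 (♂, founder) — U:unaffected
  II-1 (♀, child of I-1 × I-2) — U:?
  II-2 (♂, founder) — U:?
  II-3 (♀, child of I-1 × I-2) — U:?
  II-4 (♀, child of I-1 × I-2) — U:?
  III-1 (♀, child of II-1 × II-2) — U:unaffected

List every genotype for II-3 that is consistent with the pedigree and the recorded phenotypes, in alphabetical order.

U/I-1 un ·: X^UX^U|X^UX^u
U/I-2 un ·: X^UY
U/II-1 ? I-1×I-2: X^UX^U|X^UX^u
U/II-2 ? ·: X^UY|X^uY
U/II-3 ? I-1×I-2: X^UX^U|X^UX^u
U/II-4 ? I-1×I-2: X^UX^U|X^UX^u
U/III-1 un II-1×II-2: X^UX^U|X^UX^u
⇒ U over [I-1,I-2,II-1,II-2,II-3,II-4,III-1]: 22 consistent

II-3 ∈ {X^UX^U, X^UX^u}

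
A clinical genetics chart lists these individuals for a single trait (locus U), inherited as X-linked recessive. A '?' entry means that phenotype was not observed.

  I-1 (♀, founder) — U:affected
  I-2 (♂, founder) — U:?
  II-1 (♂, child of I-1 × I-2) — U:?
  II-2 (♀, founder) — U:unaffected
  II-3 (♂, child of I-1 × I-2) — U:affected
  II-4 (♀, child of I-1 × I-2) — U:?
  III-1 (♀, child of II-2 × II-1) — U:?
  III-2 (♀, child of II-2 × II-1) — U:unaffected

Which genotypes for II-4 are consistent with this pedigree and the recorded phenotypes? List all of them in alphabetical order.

U/I-1 aff ·: X^uX^u
U/I-2 ? ·: X^UY|X^uY
U/II-1 ? I-1×I-2: X^uY
U/II-2 un ·: X^UX^U|X^UX^u
U/II-3 aff I-1×I-2: X^uY
U/II-4 ? I-1×I-2: X^UX^u|X^uX^u
U/III-1 ? II-2×II-1: X^UX^u|X^uX^u
U/III-2 un II-2×II-1: X^UX^u
⇒ U over [I-1,I-2,II-1,II-2,II-3,II-4,III-1,III-2]: 6 consistent

II-4 ∈ {X^UX^u, X^uX^u}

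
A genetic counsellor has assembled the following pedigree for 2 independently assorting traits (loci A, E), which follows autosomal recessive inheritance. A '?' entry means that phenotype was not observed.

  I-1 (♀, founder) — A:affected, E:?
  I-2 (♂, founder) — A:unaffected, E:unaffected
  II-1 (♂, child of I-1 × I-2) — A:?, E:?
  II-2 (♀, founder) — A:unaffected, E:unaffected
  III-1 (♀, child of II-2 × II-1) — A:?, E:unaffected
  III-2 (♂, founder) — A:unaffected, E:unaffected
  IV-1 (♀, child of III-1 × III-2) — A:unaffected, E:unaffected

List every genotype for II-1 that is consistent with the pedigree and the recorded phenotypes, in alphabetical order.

A/I-1 aff ·: aa
A/I-2 un ·: AA|Aa
A/II-1 ? I-1×I-2: Aa|aa
A/II-2 un ·: AA|Aa
A/III-1 ? II-2×II-1: AA|Aa|aa
A/III-2 un ·: AA|Aa
A/IV-1 un III-1×III-2: AA|Aa
⇒ A over [I-1,I-2,II-1,II-2,III-1,III-2,IV-1]: 42 consistent
E/I-1 ? ·: EE|Ee|ee
E/I-2 un ·: EE|Ee
E/II-1 ? I-1×I-2: EE|Ee|ee
E/II-2 un ·: EE|Ee
E/III-1 un II-2×II-1: EE|Ee
E/III-2 un ·: EE|Ee
E/IV-1 un III-1×III-2: EE|Ee
⇒ E over [I-1,I-2,II-1,II-2,III-1,III-2,IV-1]: 126 consistent

II-1 ∈ {Aa EE, Aa Ee, Aa ee, aa EE, aa Ee, aa ee}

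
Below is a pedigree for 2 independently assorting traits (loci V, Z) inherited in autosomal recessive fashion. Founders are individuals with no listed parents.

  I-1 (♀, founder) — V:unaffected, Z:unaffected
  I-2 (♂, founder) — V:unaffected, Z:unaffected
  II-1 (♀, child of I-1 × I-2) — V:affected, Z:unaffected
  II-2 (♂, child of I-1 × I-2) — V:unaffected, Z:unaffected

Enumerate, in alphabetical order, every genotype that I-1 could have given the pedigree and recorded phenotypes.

I-1 ∈ {Vv ZZ, Vv Zz}

V/I-1 un ·: Vv
V/I-2 un ·: Vv
V/II-1 aff I-1×I-2: vv
V/II-2 un I-1×I-2: VV|Vv
⇒ V over [I-1,I-2,II-1,II-2]: 2 consistent
Z/I-1 un ·: ZZ|Zz
Z/I-2 un ·: ZZ|Zz
Z/II-1 un I-1×I-2: ZZ|Zz
Z/II-2 un I-1×I-2: ZZ|Zz
⇒ Z over [I-1,I-2,II-1,II-2]: 13 consistent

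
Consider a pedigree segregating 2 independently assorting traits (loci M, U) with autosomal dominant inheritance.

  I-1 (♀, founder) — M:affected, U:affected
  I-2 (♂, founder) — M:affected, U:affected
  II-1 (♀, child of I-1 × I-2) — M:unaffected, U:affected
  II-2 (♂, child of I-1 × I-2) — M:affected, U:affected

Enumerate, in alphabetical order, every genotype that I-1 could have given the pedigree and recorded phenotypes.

I-1 ∈ {Mm UU, Mm Uu}

M/I-1 aff ·: Mm
M/I-2 aff ·: Mm
M/II-1 un I-1×I-2: mm
M/II-2 aff I-1×I-2: Mm|MM
⇒ M over [I-1,I-2,II-1,II-2]: 2 consistent
U/I-1 aff ·: Uu|UU
U/I-2 aff ·: Uu|UU
U/II-1 aff I-1×I-2: Uu|UU
U/II-2 aff I-1×I-2: Uu|UU
⇒ U over [I-1,I-2,II-1,II-2]: 13 consistent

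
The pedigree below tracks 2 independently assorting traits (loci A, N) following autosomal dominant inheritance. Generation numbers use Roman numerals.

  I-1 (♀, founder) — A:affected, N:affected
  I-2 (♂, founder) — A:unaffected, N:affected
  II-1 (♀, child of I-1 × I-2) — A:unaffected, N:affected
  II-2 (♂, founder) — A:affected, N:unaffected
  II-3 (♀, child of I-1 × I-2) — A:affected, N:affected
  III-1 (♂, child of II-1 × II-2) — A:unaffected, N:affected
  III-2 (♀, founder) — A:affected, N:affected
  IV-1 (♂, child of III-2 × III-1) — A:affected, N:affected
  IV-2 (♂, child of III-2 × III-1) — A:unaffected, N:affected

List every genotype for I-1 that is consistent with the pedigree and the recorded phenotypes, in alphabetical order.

I-1 ∈ {Aa NN, Aa Nn}

A/I-1 aff ·: Aa
A/I-2 un ·: aa
A/II-1 un I-1×I-2: aa
A/II-2 aff ·: Aa
A/II-3 aff I-1×I-2: Aa
A/III-1 un II-1×II-2: aa
A/III-2 aff ·: Aa
A/IV-1 aff III-2×III-1: Aa
A/IV-2 un III-2×III-1: aa
⇒ A over [I-1,I-2,II-1,II-2,II-3,III-1,III-2,IV-1,IV-2]: 1 consistent
N/I-1 aff ·: Nn|NN
N/I-2 aff ·: Nn|NN
N/II-1 aff I-1×I-2: Nn|NN
N/II-2 un ·: nn
N/II-3 aff I-1×I-2: Nn|NN
N/III-1 aff II-1×II-2: Nn
N/III-2 aff ·: Nn|NN
N/IV-1 aff III-2×III-1: Nn|NN
N/IV-2 aff III-2×III-1: Nn|NN
⇒ N over [I-1,I-2,II-1,II-2,II-3,III-1,III-2,IV-1,IV-2]: 104 consistent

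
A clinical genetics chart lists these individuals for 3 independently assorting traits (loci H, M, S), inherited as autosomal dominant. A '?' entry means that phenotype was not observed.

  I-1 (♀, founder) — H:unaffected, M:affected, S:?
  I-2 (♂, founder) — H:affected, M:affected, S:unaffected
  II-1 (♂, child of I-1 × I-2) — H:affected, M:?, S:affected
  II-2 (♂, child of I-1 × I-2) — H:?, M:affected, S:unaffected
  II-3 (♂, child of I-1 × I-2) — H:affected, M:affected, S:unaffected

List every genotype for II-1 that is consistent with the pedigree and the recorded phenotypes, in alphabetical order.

H/I-1 un ·: hh
H/I-2 aff ·: Hh|HH
H/II-1 aff I-1×I-2: Hh
H/II-2 ? I-1×I-2: hh|Hh
H/II-3 aff I-1×I-2: Hh
⇒ H over [I-1,I-2,II-1,II-2,II-3]: 3 consistent
M/I-1 aff ·: Mm|MM
M/I-2 aff ·: Mm|MM
M/II-1 ? I-1×I-2: mm|Mm|MM
M/II-2 aff I-1×I-2: Mm|MM
M/II-3 aff I-1×I-2: Mm|MM
⇒ M over [I-1,I-2,II-1,II-2,II-3]: 29 consistent
S/I-1 ? ·: Ss
S/I-2 un ·: ss
S/II-1 aff I-1×I-2: Ss
S/II-2 un I-1×I-2: ss
S/II-3 un I-1×I-2: ss
⇒ S over [I-1,I-2,II-1,II-2,II-3]: 1 consistent

II-1 ∈ {Hh MM Ss, Hh Mm Ss, Hh mm Ss}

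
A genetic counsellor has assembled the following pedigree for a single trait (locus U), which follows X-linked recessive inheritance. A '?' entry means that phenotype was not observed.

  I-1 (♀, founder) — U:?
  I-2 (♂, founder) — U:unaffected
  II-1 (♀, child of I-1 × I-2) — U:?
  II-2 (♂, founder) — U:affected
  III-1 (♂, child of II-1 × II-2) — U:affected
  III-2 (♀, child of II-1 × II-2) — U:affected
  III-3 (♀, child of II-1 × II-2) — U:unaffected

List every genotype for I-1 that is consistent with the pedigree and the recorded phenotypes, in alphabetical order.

U/I-1 ? ·: X^UX^u|X^uX^u
U/I-2 un ·: X^UY
U/II-1 ? I-1×I-2: X^UX^u
U/II-2 aff ·: X^uY
U/III-1 aff II-1×II-2: X^uY
U/III-2 aff II-1×II-2: X^uX^u
U/III-3 un II-1×II-2: X^UX^u
⇒ U over [I-1,I-2,II-1,II-2,III-1,III-2,III-3]: 2 consistent

I-1 ∈ {X^UX^u, X^uX^u}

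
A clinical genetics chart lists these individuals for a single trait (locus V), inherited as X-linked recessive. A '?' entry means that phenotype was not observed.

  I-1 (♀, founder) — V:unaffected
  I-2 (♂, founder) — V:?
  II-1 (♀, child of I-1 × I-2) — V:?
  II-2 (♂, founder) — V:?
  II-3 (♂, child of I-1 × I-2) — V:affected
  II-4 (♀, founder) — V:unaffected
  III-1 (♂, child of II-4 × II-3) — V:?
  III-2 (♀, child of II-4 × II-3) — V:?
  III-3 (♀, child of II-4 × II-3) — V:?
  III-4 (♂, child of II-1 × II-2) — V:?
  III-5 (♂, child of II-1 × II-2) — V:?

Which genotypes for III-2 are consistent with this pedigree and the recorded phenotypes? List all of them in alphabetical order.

III-2 ∈ {X^VX^v, X^vX^v}

V/I-1 un ·: X^VX^v
V/I-2 ? ·: X^VY|X^vY
V/II-1 ? I-1×I-2: X^VX^V|X^VX^v|X^vX^v
V/II-2 ? ·: X^VY|X^vY
V/II-3 aff I-1×I-2: X^vY
V/II-4 un ·: X^VX^V|X^VX^v
V/III-1 ? II-4×II-3: X^VY|X^vY
V/III-2 ? II-4×II-3: X^VX^v|X^vX^v
V/III-3 ? II-4×II-3: X^VX^v|X^vX^v
V/III-4 ? II-1×II-2: X^VY|X^vY
V/III-5 ? II-1×II-2: X^VY|X^vY
⇒ V over [I-1,I-2,II-1,II-2,II-3,II-4,III-1,III-2,III-3,III-4,III-5]: 180 consistent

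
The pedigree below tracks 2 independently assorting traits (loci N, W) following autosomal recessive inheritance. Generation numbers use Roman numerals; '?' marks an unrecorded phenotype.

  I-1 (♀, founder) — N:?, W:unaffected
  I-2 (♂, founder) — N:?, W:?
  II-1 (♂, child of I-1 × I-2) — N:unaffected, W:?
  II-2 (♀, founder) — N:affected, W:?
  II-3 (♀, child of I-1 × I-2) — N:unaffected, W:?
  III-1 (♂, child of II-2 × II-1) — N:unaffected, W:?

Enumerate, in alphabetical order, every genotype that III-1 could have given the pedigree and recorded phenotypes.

III-1 ∈ {Nn WW, Nn Ww, Nn ww}

N/I-1 ? ·: NN|Nn|nn
N/I-2 ? ·: NN|Nn|nn
N/II-1 un I-1×I-2: NN|Nn
N/II-2 aff ·: nn
N/II-3 un I-1×I-2: NN|Nn
N/III-1 un II-2×II-1: Nn
⇒ N over [I-1,I-2,II-1,II-2,II-3,III-1]: 17 consistent
W/I-1 un ·: WW|Ww
W/I-2 ? ·: WW|Ww|ww
W/II-1 ? I-1×I-2: WW|Ww|ww
W/II-2 ? ·: WW|Ww|ww
W/II-3 ? I-1×I-2: WW|Ww|ww
W/III-1 ? II-2×II-1: WW|Ww|ww
⇒ W over [I-1,I-2,II-1,II-2,II-3,III-1]: 122 consistent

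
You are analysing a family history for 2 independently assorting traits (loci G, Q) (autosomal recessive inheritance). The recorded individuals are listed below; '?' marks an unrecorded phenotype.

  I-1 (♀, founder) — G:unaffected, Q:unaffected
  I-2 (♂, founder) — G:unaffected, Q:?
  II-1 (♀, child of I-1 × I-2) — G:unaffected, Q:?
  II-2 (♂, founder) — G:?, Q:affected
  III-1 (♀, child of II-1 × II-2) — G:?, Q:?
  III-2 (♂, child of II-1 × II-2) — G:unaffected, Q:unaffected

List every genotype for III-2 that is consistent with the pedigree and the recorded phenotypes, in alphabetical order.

G/I-1 un ·: GG|Gg
G/I-2 un ·: GG|Gg
G/II-1 un I-1×I-2: GG|Gg
G/II-2 ? ·: GG|Gg|gg
G/III-1 ? II-1×II-2: GG|Gg|gg
G/III-2 un II-1×II-2: GG|Gg
⇒ G over [I-1,I-2,II-1,II-2,III-1,III-2]: 60 consistent
Q/I-1 un ·: QQ|Qq
Q/I-2 ? ·: QQ|Qq|qq
Q/II-1 ? I-1×I-2: QQ|Qq
Q/II-2 aff ·: qq
Q/III-1 ? II-1×II-2: Qq|qq
Q/III-2 un II-1×II-2: Qq
⇒ Q over [I-1,I-2,II-1,II-2,III-1,III-2]: 14 consistent

III-2 ∈ {GG Qq, Gg Qq}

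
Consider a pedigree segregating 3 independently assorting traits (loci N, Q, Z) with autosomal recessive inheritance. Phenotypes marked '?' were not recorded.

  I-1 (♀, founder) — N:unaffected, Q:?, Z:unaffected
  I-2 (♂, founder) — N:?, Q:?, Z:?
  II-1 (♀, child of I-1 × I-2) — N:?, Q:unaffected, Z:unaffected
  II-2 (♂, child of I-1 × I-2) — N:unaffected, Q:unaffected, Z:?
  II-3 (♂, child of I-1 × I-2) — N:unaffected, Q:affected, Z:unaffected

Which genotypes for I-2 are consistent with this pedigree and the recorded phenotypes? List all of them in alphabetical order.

N/I-1 un ·: NN|Nn
N/I-2 ? ·: NN|Nn|nn
N/II-1 ? I-1×I-2: NN|Nn|nn
N/II-2 un I-1×I-2: NN|Nn
N/II-3 un I-1×I-2: NN|Nn
⇒ N over [I-1,I-2,II-1,II-2,II-3]: 32 consistent
Q/I-1 ? ·: Qq|qq
Q/I-2 ? ·: Qq|qq
Q/II-1 un I-1×I-2: QQ|Qq
Q/II-2 un I-1×I-2: QQ|Qq
Q/II-3 aff I-1×I-2: qq
⇒ Q over [I-1,I-2,II-1,II-2,II-3]: 6 consistent
Z/I-1 un ·: ZZ|Zz
Z/I-2 ? ·: ZZ|Zz|zz
Z/II-1 un I-1×I-2: ZZ|Zz
Z/II-2 ? I-1×I-2: ZZ|Zz|zz
Z/II-3 un I-1×I-2: ZZ|Zz
⇒ Z over [I-1,I-2,II-1,II-2,II-3]: 32 consistent

I-2 ∈ {NN Qq ZZ, NN Qq Zz, NN Qq zz, NN qq ZZ, NN qq Zz, NN qq zz, Nn Qq ZZ, Nn Qq Zz, Nn Qq zz, Nn qq ZZ, Nn qq Zz, Nn qq zz, nn Qq ZZ, nn Qq Zz, nn Qq zz, nn qq ZZ, nn qq Zz, nn qq zz}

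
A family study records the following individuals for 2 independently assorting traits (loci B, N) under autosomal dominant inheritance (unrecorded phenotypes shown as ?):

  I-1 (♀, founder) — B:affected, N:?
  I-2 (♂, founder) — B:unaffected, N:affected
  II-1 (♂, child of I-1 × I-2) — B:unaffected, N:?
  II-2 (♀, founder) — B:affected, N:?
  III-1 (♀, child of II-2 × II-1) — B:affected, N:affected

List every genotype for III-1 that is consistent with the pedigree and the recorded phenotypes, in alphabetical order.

III-1 ∈ {Bb NN, Bb Nn}

B/I-1 aff ·: Bb
B/I-2 un ·: bb
B/II-1 un I-1×I-2: bb
B/II-2 aff ·: Bb|BB
B/III-1 aff II-2×II-1: Bb
⇒ B over [I-1,I-2,II-1,II-2,III-1]: 2 consistent
N/I-1 ? ·: nn|Nn|NN
N/I-2 aff ·: Nn|NN
N/II-1 ? I-1×I-2: nn|Nn|NN
N/II-2 ? ·: nn|Nn|NN
N/III-1 aff II-2×II-1: Nn|NN
⇒ N over [I-1,I-2,II-1,II-2,III-1]: 45 consistent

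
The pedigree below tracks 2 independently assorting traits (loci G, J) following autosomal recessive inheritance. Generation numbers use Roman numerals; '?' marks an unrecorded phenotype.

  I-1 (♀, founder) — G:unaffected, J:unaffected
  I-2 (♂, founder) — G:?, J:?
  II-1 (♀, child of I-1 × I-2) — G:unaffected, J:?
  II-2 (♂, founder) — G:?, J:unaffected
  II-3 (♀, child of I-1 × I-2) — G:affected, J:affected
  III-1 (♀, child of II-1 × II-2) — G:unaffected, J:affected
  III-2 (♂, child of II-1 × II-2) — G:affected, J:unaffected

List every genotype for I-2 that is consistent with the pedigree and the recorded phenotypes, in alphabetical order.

G/I-1 un ·: Gg
G/I-2 ? ·: Gg|gg
G/II-1 un I-1×I-2: Gg
G/II-2 ? ·: Gg|gg
G/II-3 aff I-1×I-2: gg
G/III-1 un II-1×II-2: GG|Gg
G/III-2 aff II-1×II-2: gg
⇒ G over [I-1,I-2,II-1,II-2,II-3,III-1,III-2]: 6 consistent
J/I-1 un ·: Jj
J/I-2 ? ·: Jj|jj
J/II-1 ? I-1×I-2: Jj|jj
J/II-2 un ·: Jj
J/II-3 aff I-1×I-2: jj
J/III-1 aff II-1×II-2: jj
J/III-2 un II-1×II-2: JJ|Jj
⇒ J over [I-1,I-2,II-1,II-2,II-3,III-1,III-2]: 6 consistent

I-2 ∈ {Gg Jj, Gg jj, gg Jj, gg jj}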